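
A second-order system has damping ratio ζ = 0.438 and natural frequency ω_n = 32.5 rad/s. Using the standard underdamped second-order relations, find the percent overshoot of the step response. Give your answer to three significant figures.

For an underdamped second-order system, %OS = 100·exp(−πζ/√(1−ζ²)).
πζ/√(1−ζ²) = π·0.438/√(1−0.192) = 1.531, so %OS = 100·e^(−1.531) = 21.6%.

%OS ≈ 21.6%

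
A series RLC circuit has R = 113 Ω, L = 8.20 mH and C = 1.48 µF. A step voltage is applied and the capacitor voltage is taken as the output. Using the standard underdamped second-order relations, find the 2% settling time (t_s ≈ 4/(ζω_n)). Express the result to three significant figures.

t_s ≈ 0.000581 s

For a series RLC circuit (capacitor voltage as output), ω_n = 1/√(LC) = 1/√(8.20 mH · 1.48 µF) = 9080 rad/s.
ζ = (R/2)·√(C/L) = (113/2)·√(1.48 µF/8.20 mH) = 0.759.
t_s ≈ 4/(ζω_n) = 0.000581 s.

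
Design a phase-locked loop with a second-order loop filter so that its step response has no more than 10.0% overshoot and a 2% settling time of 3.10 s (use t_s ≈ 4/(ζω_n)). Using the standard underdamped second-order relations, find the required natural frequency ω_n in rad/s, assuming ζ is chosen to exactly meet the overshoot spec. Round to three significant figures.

From %OS = 100·exp(−πζ/√(1−ζ²)), invert to get ζ = −ln(OS)/√(π² + ln²(OS)) with OS = 0.100.
−ln 0.100 = 2.303, so ζ = 2.303/√(π² + 5.302) = 0.591.
Then ω_n = 4/(ζ t_s) = 4/(0.591 × 3.10) = 2.18 rad/s.

ω_n ≈ 2.18 rad/s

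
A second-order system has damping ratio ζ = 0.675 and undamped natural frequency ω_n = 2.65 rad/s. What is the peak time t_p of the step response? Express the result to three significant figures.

t_p ≈ 1.61 s

The damped frequency is ω_d = ω_n√(1−ζ²) = 2.65·√(1−0.456) = 1.96 rad/s.
Peak time t_p = π/ω_d = π/1.96 = 1.61 s.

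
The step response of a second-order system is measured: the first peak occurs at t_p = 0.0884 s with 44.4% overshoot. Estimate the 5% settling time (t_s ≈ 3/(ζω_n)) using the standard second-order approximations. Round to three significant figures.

t_s ≈ 0.327 s

ζ from %OS: ζ = |ln 0.444|/√(π²+ln²0.444) = 0.250.
t_p = π/ω_d ⇒ ω_d = 35.5 rad/s; then ω_n = ω_d/√(1−ζ²) = 36.7 rad/s.
t_s ≈ 3/(ζω_n) = 3/(0.250·36.7) = 0.327 s.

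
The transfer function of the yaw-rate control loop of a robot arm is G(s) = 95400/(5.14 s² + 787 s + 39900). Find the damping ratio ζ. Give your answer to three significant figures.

Dividing through by 5.14: denominator becomes s² + 153.1 s + 7763.
So ω_n = √7763 = 88.1 rad/s and ζ = 153.1/(2·88.1) = 0.869.

ζ ≈ 0.869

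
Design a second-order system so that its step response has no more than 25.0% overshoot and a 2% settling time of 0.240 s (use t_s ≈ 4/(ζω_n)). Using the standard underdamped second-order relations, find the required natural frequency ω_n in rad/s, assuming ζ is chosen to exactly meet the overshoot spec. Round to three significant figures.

ω_n ≈ 41.3 rad/s

Inverting the overshoot relation: ζ = |ln 0.250|/√(π² + ln²0.250) = 0.404.
Then ω_n = 4/(ζ t_s) = 4/(0.404 × 0.240) = 41.3 rad/s.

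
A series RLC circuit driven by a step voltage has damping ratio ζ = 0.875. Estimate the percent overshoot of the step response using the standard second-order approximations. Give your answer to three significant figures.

%OS ≈ 0.342%

For an underdamped second-order system, %OS = 100·exp(−πζ/√(1−ζ²)).
πζ/√(1−ζ²) = π·0.875/√(1−0.766) = 5.678, so %OS = 100·e^(−5.678) = 0.342%.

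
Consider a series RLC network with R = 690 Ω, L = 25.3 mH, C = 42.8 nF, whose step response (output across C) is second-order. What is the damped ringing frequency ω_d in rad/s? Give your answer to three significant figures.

For a series RLC circuit (capacitor voltage as output), ω_n = 1/√(LC) = 1/√(25.3 mH · 42.8 nF) = 30400 rad/s.
ζ = (R/2)·√(C/L) = (690/2)·√(42.8 nF/25.3 mH) = 0.449.
The damped frequency ω_d = ω_n√(1−ζ²) = 27200 rad/s.

ω_d ≈ 27200 rad/s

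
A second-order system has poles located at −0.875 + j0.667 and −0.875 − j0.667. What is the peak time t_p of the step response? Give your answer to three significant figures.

t_p = π/ω_d with ω_d = 0.667 (the imaginary part), so t_p = 4.71 s.

t_p ≈ 4.71 s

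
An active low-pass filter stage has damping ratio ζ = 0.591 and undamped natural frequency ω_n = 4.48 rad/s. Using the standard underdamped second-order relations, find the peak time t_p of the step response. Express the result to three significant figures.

The damped frequency is ω_d = ω_n√(1−ζ²) = 4.48·√(1−0.349) = 3.61 rad/s.
Peak time t_p = π/ω_d = π/3.61 = 0.869 s.

t_p ≈ 0.869 s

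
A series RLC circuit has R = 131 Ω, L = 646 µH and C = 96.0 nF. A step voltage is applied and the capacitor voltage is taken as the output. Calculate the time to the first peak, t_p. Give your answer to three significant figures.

For a series RLC circuit (capacitor voltage as output), ω_n = 1/√(LC) = 1/√(646 µH · 96.0 nF) = 127000 rad/s.
ζ = (R/2)·√(C/L) = (131/2)·√(96.0 nF/646 µH) = 0.798.
ω_d = ω_n√(1−ζ²) = 76400 rad/s. t_p = π/ω_d = 0.0000411 s.

t_p ≈ 0.0000411 s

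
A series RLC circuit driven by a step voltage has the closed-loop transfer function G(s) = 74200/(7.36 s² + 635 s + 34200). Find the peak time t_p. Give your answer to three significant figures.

Dividing through by 7.36: denominator becomes s² + 86.28 s + 4647.
So ω_n = √4647 = 68.2 rad/s and ζ = 86.28/(2·68.2) = 0.633.
ω_d = ω_n√(1−ζ²) = 52.8 rad/s. t_p = π/ω_d = 0.0595 s.

t_p ≈ 0.0595 s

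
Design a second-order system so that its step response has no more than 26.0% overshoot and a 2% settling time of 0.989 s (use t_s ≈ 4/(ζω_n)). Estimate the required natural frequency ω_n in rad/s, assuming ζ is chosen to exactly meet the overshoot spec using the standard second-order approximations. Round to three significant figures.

ω_n ≈ 10.3 rad/s

Inverting the overshoot relation: ζ = |ln 0.260|/√(π² + ln²0.260) = 0.394.
Then ω_n = 4/(ζ t_s) = 4/(0.394 × 0.989) = 10.3 rad/s.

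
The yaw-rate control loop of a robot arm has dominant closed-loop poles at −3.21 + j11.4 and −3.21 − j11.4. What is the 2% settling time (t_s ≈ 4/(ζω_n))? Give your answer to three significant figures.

For poles at −σ ± jω_d, ζω_n = σ = 3.21, so t_s ≈ 4/σ = 1.25 s.

t_s ≈ 1.25 s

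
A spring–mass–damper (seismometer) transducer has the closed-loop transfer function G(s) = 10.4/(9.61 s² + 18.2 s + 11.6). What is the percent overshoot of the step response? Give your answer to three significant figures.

%OS ≈ 0.480%

Dividing through by 9.61: denominator becomes s² + 1.894 s + 1.207.
So ω_n = √1.207 = 1.10 rad/s and ζ = 1.894/(2·1.10) = 0.862.
%OS = 100·exp(−πζ/√(1−ζ²)) = 0.480%.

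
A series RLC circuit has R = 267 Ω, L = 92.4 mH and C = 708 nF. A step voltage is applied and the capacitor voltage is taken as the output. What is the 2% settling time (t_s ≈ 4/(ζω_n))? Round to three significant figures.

For a series RLC circuit (capacitor voltage as output), ω_n = 1/√(LC) = 1/√(92.4 mH · 708 nF) = 3910 rad/s.
ζ = (R/2)·√(C/L) = (267/2)·√(708 nF/92.4 mH) = 0.370.
t_s ≈ 4/(ζω_n) = 0.00277 s.

t_s ≈ 0.00277 s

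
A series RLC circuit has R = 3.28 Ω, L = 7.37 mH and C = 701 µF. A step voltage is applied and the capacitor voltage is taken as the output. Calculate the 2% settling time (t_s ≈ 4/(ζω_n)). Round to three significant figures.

t_s ≈ 0.0180 s

For a series RLC circuit (capacitor voltage as output), ω_n = 1/√(LC) = 1/√(7.37 mH · 701 µF) = 440 rad/s.
ζ = (R/2)·√(C/L) = (3.28/2)·√(701 µF/7.37 mH) = 0.506.
t_s ≈ 4/(ζω_n) = 0.0180 s.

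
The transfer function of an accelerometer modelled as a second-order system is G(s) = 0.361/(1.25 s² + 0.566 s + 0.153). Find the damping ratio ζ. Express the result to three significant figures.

Dividing through by 1.25: denominator becomes s² + 0.4528 s + 0.1224.
So ω_n = √0.1224 = 0.350 rad/s and ζ = 0.4528/(2·0.350) = 0.647.

ζ ≈ 0.647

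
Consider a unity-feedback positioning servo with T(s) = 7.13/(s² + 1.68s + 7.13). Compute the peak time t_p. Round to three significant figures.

Comparing the denominator to s² + 2ζω_n s + ω_n²: ω_n = √7.13 = 2.67 rad/s, and 2ζω_n = 1.68 so ζ = 1.68/(2·2.67) = 0.315.
The damped frequency ω_d = ω_n√(1−ζ²) = 2.53 rad/s. Then t_p = π/ω_d = 1.24 s.

t_p ≈ 1.24 s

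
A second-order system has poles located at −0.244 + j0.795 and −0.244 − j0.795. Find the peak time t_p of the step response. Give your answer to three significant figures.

t_p = π/ω_d with ω_d = 0.795 (the imaginary part), so t_p = 3.95 s.

t_p ≈ 3.95 s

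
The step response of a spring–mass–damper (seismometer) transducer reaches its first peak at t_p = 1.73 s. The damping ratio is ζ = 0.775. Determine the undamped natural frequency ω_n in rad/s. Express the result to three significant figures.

Peak time t_p = π/ω_d, so ω_d = π/t_p = π/1.73 = 1.82 rad/s.
ω_n = ω_d/√(1−ζ²) = 1.82/√0.399 = 2.87 rad/s.

ω_n ≈ 2.87 rad/s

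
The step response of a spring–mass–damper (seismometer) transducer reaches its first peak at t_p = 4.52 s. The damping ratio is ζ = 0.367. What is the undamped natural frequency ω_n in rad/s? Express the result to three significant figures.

ω_n ≈ 0.747 rad/s

Peak time t_p = π/ω_d, so ω_d = π/t_p = π/4.52 = 0.695 rad/s.
ω_n = ω_d/√(1−ζ²) = 0.695/√0.865 = 0.747 rad/s.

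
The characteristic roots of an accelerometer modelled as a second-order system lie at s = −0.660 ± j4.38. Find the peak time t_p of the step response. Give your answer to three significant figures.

t_p ≈ 0.717 s

t_p = π/ω_d with ω_d = 4.38 (the imaginary part), so t_p = 0.717 s.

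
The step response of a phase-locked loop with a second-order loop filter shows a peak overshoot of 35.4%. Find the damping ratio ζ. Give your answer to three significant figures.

ζ = −ln(OS)/√(π² + (ln OS)²). With OS = 0.354, ln OS = −1.038 and ζ = 1.038/3.309 = 0.314.

ζ ≈ 0.314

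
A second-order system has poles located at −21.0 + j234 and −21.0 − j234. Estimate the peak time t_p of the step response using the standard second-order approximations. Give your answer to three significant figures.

t_p = π/ω_d with ω_d = 234 (the imaginary part), so t_p = 0.0134 s.

t_p ≈ 0.0134 s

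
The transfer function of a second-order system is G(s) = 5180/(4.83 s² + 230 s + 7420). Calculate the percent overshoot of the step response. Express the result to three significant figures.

Dividing through by 4.83: denominator becomes s² + 47.62 s + 1536.
So ω_n = √1536 = 39.2 rad/s and ζ = 47.62/(2·39.2) = 0.607.
Overshoot: exp(−π·0.607/√(1−0.607²)) = 0.0905, i.e. 9.05%.

%OS ≈ 9.05%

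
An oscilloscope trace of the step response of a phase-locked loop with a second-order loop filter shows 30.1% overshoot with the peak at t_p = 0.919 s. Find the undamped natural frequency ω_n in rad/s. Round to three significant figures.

ω_n ≈ 3.66 rad/s

From the overshoot, ζ = −ln(OS)/√(π²+ln²(OS)) = 0.357.
From t_p = π/ω_d, ω_d = π/0.919 = 3.42 rad/s, so ω_n = ω_d/√(1−ζ²) = 3.66 rad/s.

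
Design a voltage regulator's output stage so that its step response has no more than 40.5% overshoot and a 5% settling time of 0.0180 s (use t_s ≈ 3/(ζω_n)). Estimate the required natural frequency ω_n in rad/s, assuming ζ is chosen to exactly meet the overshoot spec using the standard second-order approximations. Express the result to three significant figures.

Inverting the overshoot relation: ζ = |ln 0.405|/√(π² + ln²0.405) = 0.276.
From t_s ≈ 3/(ζω_n): ω_n = 3/(ζ·t_s) = 3/(0.276·0.0180) = 603 rad/s.

ω_n ≈ 603 rad/s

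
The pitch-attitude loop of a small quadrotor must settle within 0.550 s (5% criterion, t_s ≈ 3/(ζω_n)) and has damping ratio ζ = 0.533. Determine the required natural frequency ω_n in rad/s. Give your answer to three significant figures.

Rearranging t_s ≈ 3/(ζω_n) gives ω_n = 3/(ζ·t_s) = 3/(0.533 × 0.550) = 10.2 rad/s.

ω_n ≈ 10.2 rad/s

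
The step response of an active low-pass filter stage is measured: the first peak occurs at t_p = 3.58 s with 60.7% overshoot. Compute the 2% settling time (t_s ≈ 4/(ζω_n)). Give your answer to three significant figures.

t_s ≈ 28.7 s

ζ from %OS: ζ = |ln 0.607|/√(π²+ln²0.607) = 0.157.
From t_p = π/ω_d, ω_d = π/3.58 = 0.878 rad/s, so ω_n = ω_d/√(1−ζ²) = 0.889 rad/s.
t_s ≈ 4/(ζω_n) = 4/(0.157·0.889) = 28.7 s.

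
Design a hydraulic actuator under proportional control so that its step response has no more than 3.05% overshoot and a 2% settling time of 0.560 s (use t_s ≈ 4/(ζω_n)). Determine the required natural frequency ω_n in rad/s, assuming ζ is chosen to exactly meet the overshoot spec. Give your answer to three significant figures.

ω_n ≈ 9.61 rad/s

From %OS = 100·exp(−πζ/√(1−ζ²)), invert to get ζ = −ln(OS)/√(π² + ln²(OS)) with OS = 0.0305.
−ln 0.0305 = 3.490, so ζ = 3.490/√(π² + 12.18) = 0.743.
From t_s ≈ 4/(ζω_n): ω_n = 4/(ζ·t_s) = 4/(0.743·0.560) = 9.61 rad/s.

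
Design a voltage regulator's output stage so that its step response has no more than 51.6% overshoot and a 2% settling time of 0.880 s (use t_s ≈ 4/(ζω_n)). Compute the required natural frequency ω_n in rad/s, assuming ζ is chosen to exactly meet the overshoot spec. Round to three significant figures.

ω_n ≈ 22.1 rad/s

From %OS = 100·exp(−πζ/√(1−ζ²)), invert to get ζ = −ln(OS)/√(π² + ln²(OS)) with OS = 0.516.
−ln 0.516 = 0.6616, so ζ = 0.6616/√(π² + 0.4378) = 0.206.
From t_s ≈ 4/(ζω_n): ω_n = 4/(ζ·t_s) = 4/(0.206·0.880) = 22.1 rad/s.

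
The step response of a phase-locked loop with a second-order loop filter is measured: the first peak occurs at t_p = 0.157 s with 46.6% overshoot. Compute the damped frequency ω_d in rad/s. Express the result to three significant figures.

ω_d ≈ 20.0 rad/s

t_p = π/ω_d, so ω_d = π/0.157 = 20.0 rad/s.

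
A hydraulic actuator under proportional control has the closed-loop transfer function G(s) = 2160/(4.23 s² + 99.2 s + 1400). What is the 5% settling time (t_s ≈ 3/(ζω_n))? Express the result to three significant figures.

Dividing through by 4.23: denominator becomes s² + 23.45 s + 331.0.
So ω_n = √331.0 = 18.2 rad/s and ζ = 23.45/(2·18.2) = 0.645.
t_s ≈ 3/(ζω_n) = 0.256 s.

t_s ≈ 0.256 s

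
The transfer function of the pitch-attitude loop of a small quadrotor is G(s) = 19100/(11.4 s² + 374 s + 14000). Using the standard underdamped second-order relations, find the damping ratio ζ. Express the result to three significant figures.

ζ ≈ 0.468

Dividing through by 11.4: denominator becomes s² + 32.81 s + 1228.
So ω_n = √1228 = 35.0 rad/s and ζ = 32.81/(2·35.0) = 0.468.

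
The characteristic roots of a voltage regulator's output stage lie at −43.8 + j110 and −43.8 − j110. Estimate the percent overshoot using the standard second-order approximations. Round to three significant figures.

%OS ≈ 28.6%

With σ = 43.8, ω_d = 110: ω_n = √(σ²+ω_d²) = 118 rad/s, ζ = σ/ω_n = 0.370.
%OS = 100·exp(−πζ/√(1−ζ²)) = 28.6%.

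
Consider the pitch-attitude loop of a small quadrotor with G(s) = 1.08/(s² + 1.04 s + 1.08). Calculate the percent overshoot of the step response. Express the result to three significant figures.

Comparing the denominator to s² + 2ζω_n s + ω_n²: ω_n = √1.08 = 1.04 rad/s, and 2ζω_n = 1.04 so ζ = 1.04/(2·1.04) = 0.500.
Overshoot: exp(−π·0.500/√(1−0.500²)) = 0.163, i.e. 16.3%.

%OS ≈ 16.3%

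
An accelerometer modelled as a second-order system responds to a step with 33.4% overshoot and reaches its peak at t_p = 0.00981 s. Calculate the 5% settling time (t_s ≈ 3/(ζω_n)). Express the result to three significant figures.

The overshoot fixes ζ = −ln(OS)/√(π²+ln²(OS)) = 0.330.
From t_p = π/ω_d, ω_d = π/0.00981 = 320 rad/s, so ω_n = ω_d/√(1−ζ²) = 339 rad/s.
t_s ≈ 3/(ζω_n) = 3/(0.330·339) = 0.0268 s.

t_s ≈ 0.0268 s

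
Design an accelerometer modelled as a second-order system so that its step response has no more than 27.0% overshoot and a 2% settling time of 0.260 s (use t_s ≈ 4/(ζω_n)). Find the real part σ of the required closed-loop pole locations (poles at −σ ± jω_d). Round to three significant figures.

σ ≈ 15.4

The settling-time spec alone fixes σ = ζω_n = 4/t_s = 4/0.260 = 15.4.
(Overshoot then fixes ζ = 0.385 and hence ω_d = σ·√(1−ζ²)/ζ = 36.9 rad/s.)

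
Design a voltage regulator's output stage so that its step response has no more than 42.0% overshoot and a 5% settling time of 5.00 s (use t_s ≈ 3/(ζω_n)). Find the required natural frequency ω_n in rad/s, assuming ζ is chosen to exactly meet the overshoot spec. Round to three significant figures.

ω_n ≈ 2.25 rad/s

Inverting the overshoot relation: ζ = |ln 0.420|/√(π² + ln²0.420) = 0.266.
From t_s ≈ 3/(ζω_n): ω_n = 3/(ζ·t_s) = 3/(0.266·5.00) = 2.25 rad/s.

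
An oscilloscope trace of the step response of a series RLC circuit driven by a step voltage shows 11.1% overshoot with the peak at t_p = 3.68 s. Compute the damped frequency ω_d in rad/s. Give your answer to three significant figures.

t_p = π/ω_d, so ω_d = π/3.68 = 0.854 rad/s.

ω_d ≈ 0.854 rad/s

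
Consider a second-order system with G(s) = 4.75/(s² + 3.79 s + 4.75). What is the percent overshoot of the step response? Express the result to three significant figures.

ω_n = √4.75 = 2.18 rad/s; ζ = 3.79/(2·2.18) = 0.869.
Overshoot: exp(−π·0.869/√(1−0.869²)) = 0.00397, i.e. 0.397%.

%OS ≈ 0.397%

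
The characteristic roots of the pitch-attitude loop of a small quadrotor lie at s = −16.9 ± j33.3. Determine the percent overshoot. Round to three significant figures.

|pole| = ω_n = √(16.9² + 33.3²) = 37.3 rad/s; ζ = cos θ = σ/ω_n = 0.453.
%OS = 100·exp(−πζ/√(1−ζ²)) = 20.3%.

%OS ≈ 20.3%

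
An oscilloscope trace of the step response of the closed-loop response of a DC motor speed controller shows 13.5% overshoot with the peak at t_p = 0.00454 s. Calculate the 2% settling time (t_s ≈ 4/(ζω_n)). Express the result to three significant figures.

t_s ≈ 0.00907 s

The overshoot fixes ζ = −ln(OS)/√(π²+ln²(OS)) = 0.538.
t_p = π/ω_d ⇒ ω_d = 692 rad/s; then ω_n = ω_d/√(1−ζ²) = 821 rad/s.
t_s ≈ 4/(ζω_n) = 4/(0.538·821) = 0.00907 s.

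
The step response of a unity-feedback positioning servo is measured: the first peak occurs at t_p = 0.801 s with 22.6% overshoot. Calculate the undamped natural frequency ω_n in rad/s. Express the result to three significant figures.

The overshoot fixes ζ = −ln(OS)/√(π²+ln²(OS)) = 0.428.
t_p = π/ω_d ⇒ ω_d = 3.92 rad/s; then ω_n = ω_d/√(1−ζ²) = 4.34 rad/s.

ω_n ≈ 4.34 rad/s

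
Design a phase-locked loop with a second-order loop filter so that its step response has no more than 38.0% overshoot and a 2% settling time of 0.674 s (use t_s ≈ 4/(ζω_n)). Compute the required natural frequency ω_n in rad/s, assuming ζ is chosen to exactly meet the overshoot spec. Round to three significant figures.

Inverting the overshoot relation: ζ = |ln 0.380|/√(π² + ln²0.380) = 0.294.
From t_s ≈ 4/(ζω_n): ω_n = 4/(ζ·t_s) = 4/(0.294·0.674) = 20.2 rad/s.

ω_n ≈ 20.2 rad/s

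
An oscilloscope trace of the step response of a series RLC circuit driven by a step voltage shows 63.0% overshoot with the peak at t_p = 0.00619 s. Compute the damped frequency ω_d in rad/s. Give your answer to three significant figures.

ω_d ≈ 508 rad/s

t_p = π/ω_d, so ω_d = π/0.00619 = 508 rad/s.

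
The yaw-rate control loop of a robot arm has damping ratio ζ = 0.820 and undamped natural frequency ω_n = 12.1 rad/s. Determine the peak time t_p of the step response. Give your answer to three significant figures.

The damped frequency is ω_d = ω_n√(1−ζ²) = 12.1·√(1−0.672) = 6.93 rad/s.
Peak time t_p = π/ω_d = π/6.93 = 0.454 s.

t_p ≈ 0.454 s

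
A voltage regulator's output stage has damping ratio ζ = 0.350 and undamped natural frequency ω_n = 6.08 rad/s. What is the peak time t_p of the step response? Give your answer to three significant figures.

The damped frequency is ω_d = ω_n√(1−ζ²) = 6.08·√(1−0.122) = 5.70 rad/s.
Peak time t_p = π/ω_d = π/5.70 = 0.552 s.

t_p ≈ 0.552 s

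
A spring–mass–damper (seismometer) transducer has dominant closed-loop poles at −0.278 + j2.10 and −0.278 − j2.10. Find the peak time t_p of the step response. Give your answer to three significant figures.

t_p ≈ 1.50 s

t_p = π/ω_d with ω_d = 2.10 (the imaginary part), so t_p = 1.50 s.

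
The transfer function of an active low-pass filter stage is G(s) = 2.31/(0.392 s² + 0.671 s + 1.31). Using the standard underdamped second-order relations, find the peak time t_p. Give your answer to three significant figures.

Dividing through by 0.392: denominator becomes s² + 1.712 s + 3.342.
So ω_n = √3.342 = 1.83 rad/s and ζ = 1.712/(2·1.83) = 0.468.
ω_d = 1.83·√(1 − 0.468²) = 1.62 rad/s. t_p = π/ω_d = 1.94 s.

t_p ≈ 1.94 s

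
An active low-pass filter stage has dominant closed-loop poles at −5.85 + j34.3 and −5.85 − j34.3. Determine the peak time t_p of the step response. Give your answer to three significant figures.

t_p ≈ 0.0916 s

t_p = π/ω_d with ω_d = 34.3 (the imaginary part), so t_p = 0.0916 s.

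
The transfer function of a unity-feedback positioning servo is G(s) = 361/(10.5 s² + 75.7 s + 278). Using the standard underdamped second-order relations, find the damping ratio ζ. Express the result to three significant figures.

ζ ≈ 0.701

Dividing through by 10.5: denominator becomes s² + 7.210 s + 26.48.
So ω_n = √26.48 = 5.15 rad/s and ζ = 7.210/(2·5.15) = 0.701.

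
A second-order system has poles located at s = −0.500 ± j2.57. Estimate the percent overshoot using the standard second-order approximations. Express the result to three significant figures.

%OS ≈ 54.3%

The poles are at −σ ± jω_d with σ = 0.500 and ω_d = 2.57, so ω_n = √(σ²+ω_d²) = 2.62 rad/s and ζ = σ/ω_n = 0.191.
%OS = 100·exp(−πζ/√(1−ζ²)) = 54.3%.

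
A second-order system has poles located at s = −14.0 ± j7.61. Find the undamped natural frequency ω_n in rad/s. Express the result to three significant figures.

With σ = 14.0, ω_d = 7.61: ω_n = √(σ²+ω_d²) = 15.9 rad/s, ζ = σ/ω_n = 0.879.

ω_n ≈ 15.9 rad/s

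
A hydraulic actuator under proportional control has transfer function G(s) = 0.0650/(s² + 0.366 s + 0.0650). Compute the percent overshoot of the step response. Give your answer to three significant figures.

Matching coefficients with s² + 2ζω_n s + ω_n² gives ω_n² = 0.0650 ⇒ ω_n = 0.255 rad/s, and ζ = 0.366/(2ω_n) = 0.718.
%OS = 100·exp(−πζ/√(1−ζ²)) = 3.92%.

%OS ≈ 3.92%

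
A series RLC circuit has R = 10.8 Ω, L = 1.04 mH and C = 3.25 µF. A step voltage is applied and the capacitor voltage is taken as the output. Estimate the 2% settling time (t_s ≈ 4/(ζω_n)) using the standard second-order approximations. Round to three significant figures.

t_s ≈ 0.000770 s

For a series RLC circuit (capacitor voltage as output), ω_n = 1/√(LC) = 1/√(1.04 mH · 3.25 µF) = 17200 rad/s.
ζ = (R/2)·√(C/L) = (10.8/2)·√(3.25 µF/1.04 mH) = 0.302.
t_s ≈ 4/(ζω_n) = 0.000770 s.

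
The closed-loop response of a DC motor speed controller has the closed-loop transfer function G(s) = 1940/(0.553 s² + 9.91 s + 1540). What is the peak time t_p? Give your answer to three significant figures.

t_p ≈ 0.0604 s

Dividing through by 0.553: denominator becomes s² + 17.92 s + 2785.
So ω_n = √2785 = 52.8 rad/s and ζ = 17.92/(2·52.8) = 0.170.
ω_d = 52.8·√(1 − 0.170²) = 52.0 rad/s. t_p = π/ω_d = 0.0604 s.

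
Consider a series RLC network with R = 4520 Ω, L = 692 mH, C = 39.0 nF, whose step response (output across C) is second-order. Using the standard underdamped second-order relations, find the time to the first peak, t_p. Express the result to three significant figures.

t_p ≈ 0.000612 s

For a series RLC circuit (capacitor voltage as output), ω_n = 1/√(LC) = 1/√(692 mH · 39.0 nF) = 6090 rad/s.
ζ = (R/2)·√(C/L) = (4520/2)·√(39.0 nF/692 mH) = 0.537.
The damped frequency ω_d = ω_n√(1−ζ²) = 5140 rad/s. t_p = π/ω_d = 0.000612 s.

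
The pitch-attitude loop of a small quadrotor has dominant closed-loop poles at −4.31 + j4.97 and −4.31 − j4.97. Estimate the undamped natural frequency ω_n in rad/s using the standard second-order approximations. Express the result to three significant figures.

The poles are at −σ ± jω_d with σ = 4.31 and ω_d = 4.97, so ω_n = √(σ²+ω_d²) = 6.58 rad/s and ζ = σ/ω_n = 0.655.

ω_n ≈ 6.58 rad/s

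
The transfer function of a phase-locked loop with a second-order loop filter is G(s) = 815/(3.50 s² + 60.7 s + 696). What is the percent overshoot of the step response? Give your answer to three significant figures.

Dividing through by 3.50: denominator becomes s² + 17.34 s + 198.9.
So ω_n = √198.9 = 14.1 rad/s and ζ = 17.34/(2·14.1) = 0.615.
%OS = 100 e^{−πζ/√(1−ζ²)} with ζ = 0.615 gives 8.63%.

%OS ≈ 8.63%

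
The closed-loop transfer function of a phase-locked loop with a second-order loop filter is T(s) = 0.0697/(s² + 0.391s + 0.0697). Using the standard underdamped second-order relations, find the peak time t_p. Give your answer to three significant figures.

t_p ≈ 17.7 s

ω_n = √0.0697 = 0.264 rad/s; ζ = 0.391/(2·0.264) = 0.741.
ω_d = 0.264·√(1 − 0.741²) = 0.177 rad/s. Then t_p = π/ω_d = 17.7 s.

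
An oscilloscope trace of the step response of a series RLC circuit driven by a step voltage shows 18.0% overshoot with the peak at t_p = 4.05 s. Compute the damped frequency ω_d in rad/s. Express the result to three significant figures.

t_p = π/ω_d, so ω_d = π/4.05 = 0.776 rad/s.

ω_d ≈ 0.776 rad/s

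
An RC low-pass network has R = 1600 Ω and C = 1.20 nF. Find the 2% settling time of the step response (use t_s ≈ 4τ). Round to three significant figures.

τ = RC = 1600 × 1.20 nF = 0.00000192 s.
t_s ≈ 4τ = 0.00000768 s.

t_s ≈ 0.00000768 s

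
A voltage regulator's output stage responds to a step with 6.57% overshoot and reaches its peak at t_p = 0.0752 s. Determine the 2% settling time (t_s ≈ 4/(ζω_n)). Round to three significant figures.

t_s ≈ 0.110 s

The overshoot fixes ζ = −ln(OS)/√(π²+ln²(OS)) = 0.655.
t_p = π/ω_d ⇒ ω_d = 41.8 rad/s; then ω_n = ω_d/√(1−ζ²) = 55.3 rad/s.
t_s ≈ 4/(ζω_n) = 4/(0.655·55.3) = 0.110 s.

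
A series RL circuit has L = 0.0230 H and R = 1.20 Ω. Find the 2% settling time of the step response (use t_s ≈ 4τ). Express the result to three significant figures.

τ = L/R = 0.0230/1.20 = 0.0192 s.
t_s ≈ 4τ = 0.0767 s.

t_s ≈ 0.0767 s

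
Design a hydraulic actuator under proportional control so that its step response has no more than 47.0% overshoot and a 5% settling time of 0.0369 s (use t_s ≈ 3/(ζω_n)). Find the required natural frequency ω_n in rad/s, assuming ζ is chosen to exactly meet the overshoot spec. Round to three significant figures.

Inverting the overshoot relation: ζ = |ln 0.470|/√(π² + ln²0.470) = 0.234.
From t_s ≈ 3/(ζω_n): ω_n = 3/(ζ·t_s) = 3/(0.234·0.0369) = 348 rad/s.

ω_n ≈ 348 rad/s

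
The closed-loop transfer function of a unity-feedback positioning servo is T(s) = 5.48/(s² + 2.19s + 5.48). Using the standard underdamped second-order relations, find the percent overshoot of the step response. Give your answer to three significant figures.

Matching coefficients with s² + 2ζω_n s + ω_n² gives ω_n² = 5.48 ⇒ ω_n = 2.34 rad/s, and ζ = 2.19/(2ω_n) = 0.468.
%OS = 100·exp(−πζ/√(1−ζ²)) = 19.0%.

%OS ≈ 19.0%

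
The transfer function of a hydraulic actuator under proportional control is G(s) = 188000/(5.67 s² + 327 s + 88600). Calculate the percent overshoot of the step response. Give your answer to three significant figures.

Dividing through by 5.67: denominator becomes s² + 57.67 s + 15630.
So ω_n = √15630 = 125 rad/s and ζ = 57.67/(2·125) = 0.231.
Overshoot: exp(−π·0.231/√(1−0.231²)) = 0.475, i.e. 47.5%.

%OS ≈ 47.5%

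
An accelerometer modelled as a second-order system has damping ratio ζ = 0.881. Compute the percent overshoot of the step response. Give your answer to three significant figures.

For an underdamped second-order system, %OS = 100·exp(−πζ/√(1−ζ²)).
πζ/√(1−ζ²) = π·0.881/√(1−0.776) = 5.850, so %OS = 100·e^(−5.850) = 0.288%.

%OS ≈ 0.288%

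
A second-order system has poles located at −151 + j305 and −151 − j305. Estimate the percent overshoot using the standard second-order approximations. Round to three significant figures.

%OS ≈ 21.1%

With σ = 151, ω_d = 305: ω_n = √(σ²+ω_d²) = 340 rad/s, ζ = σ/ω_n = 0.444.
Overshoot: exp(−π·0.444/√(1−0.444²)) = 0.211, i.e. 21.1%.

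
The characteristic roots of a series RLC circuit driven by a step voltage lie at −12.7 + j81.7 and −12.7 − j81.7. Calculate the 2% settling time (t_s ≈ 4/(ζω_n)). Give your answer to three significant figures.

t_s ≈ 0.315 s

For poles at −σ ± jω_d, ζω_n = σ = 12.7, so t_s ≈ 4/σ = 0.315 s.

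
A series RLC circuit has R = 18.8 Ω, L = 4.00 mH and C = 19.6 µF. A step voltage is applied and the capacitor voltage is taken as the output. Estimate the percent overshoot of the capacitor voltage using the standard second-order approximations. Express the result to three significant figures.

For a series RLC circuit (capacitor voltage as output), ω_n = 1/√(LC) = 1/√(4.00 mH · 19.6 µF) = 3570 rad/s.
ζ = (R/2)·√(C/L) = (18.8/2)·√(19.6 µF/4.00 mH) = 0.658.
%OS = 100 e^{−πζ/√(1−ζ²)} with ζ = 0.658 gives 6.42%.

%OS ≈ 6.42%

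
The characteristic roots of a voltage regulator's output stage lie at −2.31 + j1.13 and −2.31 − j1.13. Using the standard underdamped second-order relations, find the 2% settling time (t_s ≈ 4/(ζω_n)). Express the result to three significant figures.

t_s ≈ 1.73 s

For poles at −σ ± jω_d, ζω_n = σ = 2.31, so t_s ≈ 4/σ = 1.73 s.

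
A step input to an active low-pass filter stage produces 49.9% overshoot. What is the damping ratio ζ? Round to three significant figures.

ζ = −ln(OS)/√(π² + (ln OS)²). With OS = 0.499, ln OS = −0.6951 and ζ = 0.6951/3.218 = 0.216.

ζ ≈ 0.216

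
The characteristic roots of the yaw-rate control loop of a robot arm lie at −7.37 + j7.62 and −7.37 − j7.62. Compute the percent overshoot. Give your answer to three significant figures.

%OS ≈ 4.79%

|pole| = ω_n = √(7.37² + 7.62²) = 10.6 rad/s; ζ = cos θ = σ/ω_n = 0.695.
Overshoot: exp(−π·0.695/√(1−0.695²)) = 0.0479, i.e. 4.79%.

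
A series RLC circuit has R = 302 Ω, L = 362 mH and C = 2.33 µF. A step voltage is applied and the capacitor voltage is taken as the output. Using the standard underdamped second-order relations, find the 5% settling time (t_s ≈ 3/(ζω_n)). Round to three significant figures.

For a series RLC circuit (capacitor voltage as output), ω_n = 1/√(LC) = 1/√(362 mH · 2.33 µF) = 1090 rad/s.
ζ = (R/2)·√(C/L) = (302/2)·√(2.33 µF/362 mH) = 0.383.
t_s ≈ 3/(ζω_n) = 0.00719 s.

t_s ≈ 0.00719 s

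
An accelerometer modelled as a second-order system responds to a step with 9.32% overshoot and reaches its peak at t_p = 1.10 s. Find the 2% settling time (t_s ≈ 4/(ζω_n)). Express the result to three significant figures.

t_s ≈ 1.85 s

From the overshoot, ζ = −ln(OS)/√(π²+ln²(OS)) = 0.603.
t_p = π/ω_d ⇒ ω_d = 2.86 rad/s; then ω_n = ω_d/√(1−ζ²) = 3.58 rad/s.
t_s ≈ 4/(ζω_n) = 4/(0.603·3.58) = 1.85 s.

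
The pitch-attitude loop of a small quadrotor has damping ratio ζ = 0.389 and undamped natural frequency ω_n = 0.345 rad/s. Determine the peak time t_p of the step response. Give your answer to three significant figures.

t_p ≈ 9.88 s

The damped frequency is ω_d = ω_n√(1−ζ²) = 0.345·√(1−0.151) = 0.318 rad/s.
Peak time t_p = π/ω_d = π/0.318 = 9.88 s.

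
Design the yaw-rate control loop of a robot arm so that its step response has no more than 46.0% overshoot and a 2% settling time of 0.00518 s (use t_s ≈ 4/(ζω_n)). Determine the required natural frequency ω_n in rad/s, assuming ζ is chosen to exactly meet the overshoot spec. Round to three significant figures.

ω_n ≈ 3220 rad/s

From %OS = 100·exp(−πζ/√(1−ζ²)), invert to get ζ = −ln(OS)/√(π² + ln²(OS)) with OS = 0.460.
−ln 0.460 = 0.7765, so ζ = 0.7765/√(π² + 0.6030) = 0.240.
From t_s ≈ 4/(ζω_n): ω_n = 4/(ζ·t_s) = 4/(0.240·0.00518) = 3220 rad/s.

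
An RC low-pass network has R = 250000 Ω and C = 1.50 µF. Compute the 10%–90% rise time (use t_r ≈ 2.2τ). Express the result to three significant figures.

t_r ≈ 0.825 s

τ = RC = 250000 × 1.50 µF = 0.375 s.
t_r ≈ 2.2τ = 0.825 s.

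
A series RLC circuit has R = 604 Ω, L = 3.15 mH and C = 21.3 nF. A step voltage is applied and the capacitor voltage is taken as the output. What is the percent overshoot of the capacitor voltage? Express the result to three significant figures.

For a series RLC circuit (capacitor voltage as output), ω_n = 1/√(LC) = 1/√(3.15 mH · 21.3 nF) = 122000 rad/s.
ζ = (R/2)·√(C/L) = (604/2)·√(21.3 nF/3.15 mH) = 0.785.
%OS = 100·exp(−πζ/√(1−ζ²)) = 1.86%.

%OS ≈ 1.86%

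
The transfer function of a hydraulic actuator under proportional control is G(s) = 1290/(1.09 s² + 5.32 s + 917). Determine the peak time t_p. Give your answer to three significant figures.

t_p ≈ 0.109 s

Dividing through by 1.09: denominator becomes s² + 4.881 s + 841.3.
So ω_n = √841.3 = 29.0 rad/s and ζ = 4.881/(2·29.0) = 0.0841.
ω_d = ω_n√(1−ζ²) = 28.9 rad/s. t_p = π/ω_d = 0.109 s.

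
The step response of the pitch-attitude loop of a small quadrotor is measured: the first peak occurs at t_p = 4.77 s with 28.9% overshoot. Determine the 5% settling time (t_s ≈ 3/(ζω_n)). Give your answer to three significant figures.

ζ from %OS: ζ = |ln 0.289|/√(π²+ln²0.289) = 0.367.
t_p = π/ω_d ⇒ ω_d = 0.659 rad/s; then ω_n = ω_d/√(1−ζ²) = 0.708 rad/s.
t_s ≈ 3/(ζω_n) = 3/(0.367·0.708) = 11.5 s.

t_s ≈ 11.5 s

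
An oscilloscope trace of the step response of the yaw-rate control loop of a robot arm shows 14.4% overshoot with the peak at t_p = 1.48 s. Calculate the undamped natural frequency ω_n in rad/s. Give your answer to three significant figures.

ω_n ≈ 2.49 rad/s

ζ from %OS: ζ = |ln 0.144|/√(π²+ln²0.144) = 0.525.
From t_p = π/ω_d, ω_d = π/1.48 = 2.12 rad/s, so ω_n = ω_d/√(1−ζ²) = 2.49 rad/s.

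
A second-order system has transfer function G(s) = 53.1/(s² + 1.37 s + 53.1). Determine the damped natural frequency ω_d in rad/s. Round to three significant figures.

Comparing the denominator to s² + 2ζω_n s + ω_n²: ω_n = √53.1 = 7.29 rad/s, and 2ζω_n = 1.37 so ζ = 1.37/(2·7.29) = 0.0940.
The damped frequency ω_d = ω_n√(1−ζ²) = 7.25 rad/s.

ω_d ≈ 7.25 rad/s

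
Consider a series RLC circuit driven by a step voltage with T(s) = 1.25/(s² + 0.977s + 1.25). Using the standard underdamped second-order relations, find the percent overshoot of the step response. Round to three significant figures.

Matching coefficients with s² + 2ζω_n s + ω_n² gives ω_n² = 1.25 ⇒ ω_n = 1.12 rad/s, and ζ = 0.977/(2ω_n) = 0.437.
%OS = 100·exp(−πζ/√(1−ζ²)) = 21.7%.

%OS ≈ 21.7%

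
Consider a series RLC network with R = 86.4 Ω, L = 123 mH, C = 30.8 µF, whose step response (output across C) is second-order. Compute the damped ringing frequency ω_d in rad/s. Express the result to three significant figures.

For a series RLC circuit (capacitor voltage as output), ω_n = 1/√(LC) = 1/√(123 mH · 30.8 µF) = 514 rad/s.
ζ = (R/2)·√(C/L) = (86.4/2)·√(30.8 µF/123 mH) = 0.684.
The damped frequency ω_d = ω_n√(1−ζ²) = 375 rad/s.

ω_d ≈ 375 rad/s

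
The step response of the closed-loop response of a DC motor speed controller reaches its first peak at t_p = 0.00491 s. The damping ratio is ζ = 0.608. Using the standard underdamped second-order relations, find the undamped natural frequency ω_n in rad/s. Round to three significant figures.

Peak time t_p = π/ω_d, so ω_d = π/t_p = π/0.00491 = 640 rad/s.
ω_n = ω_d/√(1−ζ²) = 640/√0.630 = 806 rad/s.

ω_n ≈ 806 rad/s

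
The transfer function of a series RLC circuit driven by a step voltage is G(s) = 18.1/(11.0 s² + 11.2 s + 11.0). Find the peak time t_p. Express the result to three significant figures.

t_p ≈ 3.65 s

Dividing through by 11.0: denominator becomes s² + 1.018 s + 1.000.
So ω_n = √1.000 = 1.00 rad/s and ζ = 1.018/(2·1.00) = 0.509.
ω_d = ω_n√(1−ζ²) = 0.861 rad/s. t_p = π/ω_d = 3.65 s.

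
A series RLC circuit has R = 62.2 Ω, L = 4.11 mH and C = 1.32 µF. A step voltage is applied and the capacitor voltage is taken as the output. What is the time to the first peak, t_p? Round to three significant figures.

For a series RLC circuit (capacitor voltage as output), ω_n = 1/√(LC) = 1/√(4.11 mH · 1.32 µF) = 13600 rad/s.
ζ = (R/2)·√(C/L) = (62.2/2)·√(1.32 µF/4.11 mH) = 0.557.
The damped frequency ω_d = ω_n√(1−ζ²) = 11300 rad/s. t_p = π/ω_d = 0.000279 s.

t_p ≈ 0.000279 s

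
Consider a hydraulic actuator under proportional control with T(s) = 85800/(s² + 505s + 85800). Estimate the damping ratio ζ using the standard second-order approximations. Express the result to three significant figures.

Matching coefficients with s² + 2ζω_n s + ω_n² gives ω_n² = 85800 ⇒ ω_n = 293 rad/s, and ζ = 505/(2ω_n) = 0.862.

ζ ≈ 0.862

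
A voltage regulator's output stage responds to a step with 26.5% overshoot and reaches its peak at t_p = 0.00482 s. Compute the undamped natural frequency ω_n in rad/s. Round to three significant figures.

ω_n ≈ 708 rad/s

From the overshoot, ζ = −ln(OS)/√(π²+ln²(OS)) = 0.389.
t_p = π/ω_d ⇒ ω_d = 652 rad/s; then ω_n = ω_d/√(1−ζ²) = 708 rad/s.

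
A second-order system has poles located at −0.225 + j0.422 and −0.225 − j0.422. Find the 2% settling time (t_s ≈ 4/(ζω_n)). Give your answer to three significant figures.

t_s ≈ 17.8 s

For poles at −σ ± jω_d, ζω_n = σ = 0.225, so t_s ≈ 4/σ = 17.8 s.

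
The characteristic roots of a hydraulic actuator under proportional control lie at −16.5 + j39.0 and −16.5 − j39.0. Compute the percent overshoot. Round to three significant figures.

%OS ≈ 26.5%

The poles are at −σ ± jω_d with σ = 16.5 and ω_d = 39.0, so ω_n = √(σ²+ω_d²) = 42.3 rad/s and ζ = σ/ω_n = 0.390.
Overshoot: exp(−π·0.390/√(1−0.390²)) = 0.265, i.e. 26.5%.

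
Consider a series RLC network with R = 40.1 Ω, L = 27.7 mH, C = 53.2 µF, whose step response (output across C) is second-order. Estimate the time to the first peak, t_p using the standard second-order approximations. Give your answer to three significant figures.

t_p ≈ 0.00799 s

For a series RLC circuit (capacitor voltage as output), ω_n = 1/√(LC) = 1/√(27.7 mH · 53.2 µF) = 824 rad/s.
ζ = (R/2)·√(C/L) = (40.1/2)·√(53.2 µF/27.7 mH) = 0.879.
ω_d = 824·√(1 − 0.879²) = 393 rad/s. t_p = π/ω_d = 0.00799 s.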